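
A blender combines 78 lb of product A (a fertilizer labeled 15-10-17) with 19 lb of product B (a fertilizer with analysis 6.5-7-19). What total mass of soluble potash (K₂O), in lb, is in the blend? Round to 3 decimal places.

K₂O mass = 17%×78 + 19%×19 = 16.87 lb.

16.870 lb K₂O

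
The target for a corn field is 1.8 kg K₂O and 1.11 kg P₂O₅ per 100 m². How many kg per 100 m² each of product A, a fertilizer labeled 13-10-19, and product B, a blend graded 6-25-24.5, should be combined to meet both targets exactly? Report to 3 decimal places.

7.741 kg product A, 1.343 kg product B

With a, b = kg per 100 m² of product A and product B:
K₂O: 0.19·a + 0.245·b = 1.8
P₂O₅: 0.1·a + 0.25·b = 1.11
From row1: a = (1.8 − 0.245·b) / 0.19.
Into row2: 0.1·(1.8 − 0.245·b)/0.19 + 0.25·b = 1.11 → b = 1.34348, a = 7.7413.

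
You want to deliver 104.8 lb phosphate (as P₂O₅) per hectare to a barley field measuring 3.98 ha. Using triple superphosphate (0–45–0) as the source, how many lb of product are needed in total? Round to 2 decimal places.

926.90 lb

Product per hectare = 104.8 / 45% = 232.889 lb.
Total product = 232.889 × 3.98 = 926.898 lb.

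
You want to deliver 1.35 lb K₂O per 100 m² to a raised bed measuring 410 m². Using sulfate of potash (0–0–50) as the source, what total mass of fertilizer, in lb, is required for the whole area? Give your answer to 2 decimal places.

11.07 lb

Product per 100 m² = 1.35 / 50% = 2.7 lb.
Total product = 2.7 × 410 / 100 = 11.07 lb.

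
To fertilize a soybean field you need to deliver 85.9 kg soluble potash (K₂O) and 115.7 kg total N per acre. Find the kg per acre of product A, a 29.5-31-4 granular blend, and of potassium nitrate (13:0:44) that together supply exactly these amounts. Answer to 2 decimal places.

318.95 kg product A, 166.23 kg potassium nitrate

Let a = kg of product A, b = kg of potassium nitrate (per acre).
K₂O: 0.04·a + 0.44·b = 85.9
N: 0.295·a + 0.13·b = 115.7
From row1: a = (85.9 − 0.44·b) / 0.04.
Into row2: 0.295·(85.9 − 0.44·b)/0.04 + 0.13·b = 115.7 → b = 166.232, a = 318.949.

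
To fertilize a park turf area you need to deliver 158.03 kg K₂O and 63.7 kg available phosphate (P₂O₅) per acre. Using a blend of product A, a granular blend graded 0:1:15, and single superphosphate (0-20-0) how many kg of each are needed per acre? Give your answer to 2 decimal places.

1053.53 kg product A, 265.82 kg single superphosphate

With a, b = kg per acre of product A and single superphosphate:
K₂O: 0.15·a + 0·b = 158.03
P₂O₅: 0.01·a + 0.2·b = 63.7
From row1: a = (158.03 − 0·b) / 0.15.
Into row2: 0.01·(158.03 − 0·b)/0.15 + 0.2·b = 63.7 → b = 265.823, a = 1053.533.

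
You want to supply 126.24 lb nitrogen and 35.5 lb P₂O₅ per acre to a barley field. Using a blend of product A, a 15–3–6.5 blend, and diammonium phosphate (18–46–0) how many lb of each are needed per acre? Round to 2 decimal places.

Per-acre balance (a = product A, b = diammonium phosphate):
N: 0.15·a + 0.18·b = 126.24
P₂O₅: 0.03·a + 0.46·b = 35.5
From row1: a = (126.24 − 0.18·b) / 0.15.
Into row2: 0.03·(126.24 − 0.18·b)/0.15 + 0.46·b = 35.5 → b = 24.1792, a = 812.5849.

812.58 lb product A, 24.18 lb diammonium phosphate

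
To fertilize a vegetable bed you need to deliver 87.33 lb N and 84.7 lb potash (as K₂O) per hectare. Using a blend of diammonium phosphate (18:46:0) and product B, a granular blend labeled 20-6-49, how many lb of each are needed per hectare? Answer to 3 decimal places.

293.103 lb diammonium phosphate, 172.857 lb product B

With a, b = lb per hectare of diammonium phosphate and product B:
N: 0.18·a + 0.2·b = 87.33
K₂O: 0·a + 0.49·b = 84.7
Solving simultaneously: a = 293.1032, b = 172.8571.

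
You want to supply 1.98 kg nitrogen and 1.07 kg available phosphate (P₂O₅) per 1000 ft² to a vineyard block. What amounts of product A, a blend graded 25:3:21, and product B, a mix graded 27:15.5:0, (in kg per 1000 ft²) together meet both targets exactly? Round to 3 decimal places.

0.587 kg product A, 6.790 kg product B

With a, b = kg per 1000 ft² of product A and product B:
N: 0.25·a + 0.27·b = 1.98
P₂O₅: 0.03·a + 0.155·b = 1.07
Solving simultaneously: a = 0.587276, b = 6.78956.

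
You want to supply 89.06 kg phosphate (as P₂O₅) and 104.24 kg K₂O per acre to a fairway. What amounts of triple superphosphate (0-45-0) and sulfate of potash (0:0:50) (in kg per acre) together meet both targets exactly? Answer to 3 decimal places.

With a, b = kg per acre of triple superphosphate and sulfate of potash:
P₂O₅: 0.45·a + 0·b = 89.06
K₂O: 0·a + 0.5·b = 104.24
Solving simultaneously: a = 197.9111, b = 208.48.

197.911 kg triple superphosphate, 208.480 kg sulfate of potash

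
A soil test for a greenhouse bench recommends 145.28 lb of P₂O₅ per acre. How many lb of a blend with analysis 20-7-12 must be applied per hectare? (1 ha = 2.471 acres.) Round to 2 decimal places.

5128.38 lb of product per hectare

Product per acre = 145.28 / 7% = 2075.43 lb.
Convert to per hectare: 2075.43 × 2.471 = 5128.384 lb.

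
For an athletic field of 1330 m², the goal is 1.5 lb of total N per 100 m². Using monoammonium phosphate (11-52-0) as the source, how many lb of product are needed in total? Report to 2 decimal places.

Product per 100 m² = 1.5 / 11% = 13.6364 lb.
Total product = 13.6364 × 1330 / 100 = 181.364 lb.

181.36 lb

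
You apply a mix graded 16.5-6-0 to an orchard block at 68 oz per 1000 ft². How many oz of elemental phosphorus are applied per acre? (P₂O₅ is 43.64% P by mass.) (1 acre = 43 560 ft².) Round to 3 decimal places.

P₂O₅ per 1000 ft² = 68 × 6% = 4.08 oz.
Elemental P = 4.08 × 0.4364 = 1.78051 oz per 1000 ft².
Convert to per acre: 1.78051 × 43.56 = 77.5591 oz.

77.559 oz P per acre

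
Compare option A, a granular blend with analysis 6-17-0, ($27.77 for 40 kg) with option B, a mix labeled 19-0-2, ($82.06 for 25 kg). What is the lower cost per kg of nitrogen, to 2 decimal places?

$11.57 per kg N (option A)

option A: N per bag = 40 × 6% = 2.4 kg; cost = 27.77 / 2.4 = $11.5708/kg N.
option B: N per bag = 25 × 19% = 4.75 kg; cost = 82.06 / 4.75 = $17.2758/kg N.
option A is cheaper.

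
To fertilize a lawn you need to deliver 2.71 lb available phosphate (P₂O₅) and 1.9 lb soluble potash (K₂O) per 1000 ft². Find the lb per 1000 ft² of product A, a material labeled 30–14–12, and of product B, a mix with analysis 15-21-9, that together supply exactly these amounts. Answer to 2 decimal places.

12.31 lb product A, 4.70 lb product B

Per-1000 ft² balance (a = product A, b = product B):
P₂O₅: 0.14·a + 0.21·b = 2.71
K₂O: 0.12·a + 0.09·b = 1.9
Solving simultaneously: a = 12.3095, b = 4.69841.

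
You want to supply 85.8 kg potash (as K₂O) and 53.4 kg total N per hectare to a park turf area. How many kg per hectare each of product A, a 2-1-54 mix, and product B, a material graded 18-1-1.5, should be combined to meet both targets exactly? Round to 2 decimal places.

151.11 kg product A, 279.88 kg product B

With a, b = kg per hectare of product A and product B:
K₂O: 0.54·a + 0.015·b = 85.8
N: 0.02·a + 0.18·b = 53.4
From row1: a = (85.8 − 0.015·b) / 0.54.
Into row2: 0.02·(85.8 − 0.015·b)/0.54 + 0.18·b = 53.4 → b = 279.876, a = 151.1146.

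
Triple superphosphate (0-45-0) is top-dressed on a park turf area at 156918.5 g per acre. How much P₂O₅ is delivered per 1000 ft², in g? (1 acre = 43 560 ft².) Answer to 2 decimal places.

P₂O₅ per acre = 156918.5 × 45% = 70613.3 g.
Convert to per 1000 ft²: 70613.3 × 0.0229568 = 1621.059 g.

1621.06 g P₂O₅ per thousand sq ft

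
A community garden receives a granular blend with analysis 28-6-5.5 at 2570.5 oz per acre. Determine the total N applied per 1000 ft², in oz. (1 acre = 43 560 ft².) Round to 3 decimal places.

16.523 oz N per thousand sq ft

nitrogen per acre = 2570.5 × 28% = 719.74 oz.
Convert to per 1000 ft²: 719.74 × 0.0229568 = 16.52296 oz.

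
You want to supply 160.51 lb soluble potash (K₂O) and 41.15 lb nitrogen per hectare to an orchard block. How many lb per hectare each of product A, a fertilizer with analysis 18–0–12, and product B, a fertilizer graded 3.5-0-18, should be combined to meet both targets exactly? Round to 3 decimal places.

63.445 lb product A, 849.426 lb product B

Per-hectare balance (a = product A, b = product B):
K₂O: 0.12·a + 0.18·b = 160.51
N: 0.18·a + 0.035·b = 41.15
Solving simultaneously: a = 63.44504, b = 849.4255.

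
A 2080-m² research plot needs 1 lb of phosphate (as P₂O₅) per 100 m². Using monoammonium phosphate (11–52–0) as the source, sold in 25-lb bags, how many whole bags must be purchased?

2 bags

Product per 100 m² = 1 / 52% = 1.92308 lb.
Total product = 1.92308 × 2080 / 100 = 40 lb.
Bags = ⌈40 / 25⌉ = 2.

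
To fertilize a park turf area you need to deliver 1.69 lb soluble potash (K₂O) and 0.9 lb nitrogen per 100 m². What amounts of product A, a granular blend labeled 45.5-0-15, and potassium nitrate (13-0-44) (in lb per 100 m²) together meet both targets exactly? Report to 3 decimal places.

0.976 lb product A, 3.508 lb potassium nitrate

Per-100 m² balance (a = product A, b = potassium nitrate):
K₂O: 0.15·a + 0.44·b = 1.69
N: 0.455·a + 0.13·b = 0.9
From row1: a = (1.69 − 0.44·b) / 0.15.
Into row2: 0.455·(1.69 − 0.44·b)/0.15 + 0.13·b = 0.9 → b = 3.5083, a = 0.97565.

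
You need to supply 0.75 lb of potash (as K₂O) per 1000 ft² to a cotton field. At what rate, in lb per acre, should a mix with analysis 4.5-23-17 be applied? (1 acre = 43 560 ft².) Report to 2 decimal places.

192.18 lb of product per acre

Product per 1000 ft² = 0.75 / 17% = 4.41176 lb.
Convert to per acre: 4.41176 × 43.56 = 192.176 lb.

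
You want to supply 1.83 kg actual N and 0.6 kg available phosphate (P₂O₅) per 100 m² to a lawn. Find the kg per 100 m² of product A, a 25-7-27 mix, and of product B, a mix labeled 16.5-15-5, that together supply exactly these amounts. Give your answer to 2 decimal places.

6.76 kg product A, 0.84 kg product B

With a, b = kg per 100 m² of product A and product B:
N: 0.25·a + 0.165·b = 1.83
P₂O₅: 0.07·a + 0.15·b = 0.6
Eliminate a: (row1) − 0.25/0.07·(row2) → -0.370714·b = -0.312857, so b = 0.843931.
Back-substitute: a = (1.83 − 0.165·0.843931) / 0.25 = 6.76301.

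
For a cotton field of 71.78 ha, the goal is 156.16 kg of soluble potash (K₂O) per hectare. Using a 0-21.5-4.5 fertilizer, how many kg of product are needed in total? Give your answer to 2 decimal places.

249092.55 kg

Product per hectare = 156.16 / 4.5% = 3470.22 kg.
Total product = 3470.22 × 71.78 = 249092.551 kg.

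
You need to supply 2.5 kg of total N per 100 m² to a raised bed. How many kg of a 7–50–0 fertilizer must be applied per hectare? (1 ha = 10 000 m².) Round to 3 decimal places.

3571.429 kg of product per hectare

Product per 100 m² = 2.5 / 7% = 35.7143 kg.
Convert to per hectare: 35.7143 × 100 = 3571.4286 kg.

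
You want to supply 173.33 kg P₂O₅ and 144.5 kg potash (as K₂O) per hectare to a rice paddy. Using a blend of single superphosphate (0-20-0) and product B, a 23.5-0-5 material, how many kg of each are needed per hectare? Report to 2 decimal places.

Let a = kg of single superphosphate, b = kg of product B (per hectare).
P₂O₅: 0.2·a + 0·b = 173.33
K₂O: 0·a + 0.05·b = 144.5
Solving simultaneously: a = 866.65, b = 2890.

866.65 kg single superphosphate, 2890.00 kg product B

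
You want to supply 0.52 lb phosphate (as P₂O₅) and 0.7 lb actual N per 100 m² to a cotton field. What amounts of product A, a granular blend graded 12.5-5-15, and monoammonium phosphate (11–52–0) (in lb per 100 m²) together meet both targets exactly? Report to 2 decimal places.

Per-100 m² balance (a = product A, b = monoammonium phosphate):
P₂O₅: 0.05·a + 0.52·b = 0.52
N: 0.125·a + 0.11·b = 0.7
Eliminate a: (row1) − 0.05/0.125·(row2) → 0.476·b = 0.24, so b = 0.504202.
Back-substitute: a = (0.52 − 0.52·0.504202) / 0.05 = 5.1563.

5.16 lb product A, 0.50 lb monoammonium phosphate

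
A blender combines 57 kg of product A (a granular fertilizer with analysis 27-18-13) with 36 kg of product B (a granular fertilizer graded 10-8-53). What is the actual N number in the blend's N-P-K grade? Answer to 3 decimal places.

Total mass = 57 + 36 = 93 kg.
N mass = 27%×57 + 10%×36 = 18.99 kg.
% N = 18.99 / 93 = 20.4194%.

20.419% N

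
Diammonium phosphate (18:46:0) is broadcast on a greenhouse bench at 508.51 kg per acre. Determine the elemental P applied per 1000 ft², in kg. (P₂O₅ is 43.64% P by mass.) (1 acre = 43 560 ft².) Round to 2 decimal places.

P₂O₅ per acre = 508.51 × 46% = 233.915 kg.
Elemental P = 233.915 × 0.4364 = 102.08 kg per acre.
Convert to per 1000 ft²: 102.08 × 0.0229568 = 2.34344 kg.

2.34 kg P per thousand sq ft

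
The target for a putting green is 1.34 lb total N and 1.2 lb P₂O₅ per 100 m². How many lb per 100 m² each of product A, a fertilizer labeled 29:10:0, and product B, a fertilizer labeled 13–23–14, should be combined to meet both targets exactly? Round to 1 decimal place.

2.8 lb product A, 4.0 lb product B

Let a = lb of product A, b = lb of product B (per 100 m²).
N: 0.29·a + 0.13·b = 1.34
P₂O₅: 0.1·a + 0.23·b = 1.2
Eliminate a: (row1) − 0.29/0.1·(row2) → -0.537·b = -2.14, so b = 3.9851.
Back-substitute: a = (1.34 − 0.13·3.9851) / 0.29 = 2.83426.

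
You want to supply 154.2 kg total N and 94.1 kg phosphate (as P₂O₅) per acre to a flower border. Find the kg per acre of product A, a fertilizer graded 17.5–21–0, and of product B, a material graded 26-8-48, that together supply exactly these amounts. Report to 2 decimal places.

Per-acre balance (a = product A, b = product B):
N: 0.175·a + 0.26·b = 154.2
P₂O₅: 0.21·a + 0.08·b = 94.1
From row1: a = (154.2 − 0.26·b) / 0.175.
Into row2: 0.21·(154.2 − 0.26·b)/0.175 + 0.08·b = 94.1 → b = 391.983, a = 298.768.

298.77 kg product A, 391.98 kg product B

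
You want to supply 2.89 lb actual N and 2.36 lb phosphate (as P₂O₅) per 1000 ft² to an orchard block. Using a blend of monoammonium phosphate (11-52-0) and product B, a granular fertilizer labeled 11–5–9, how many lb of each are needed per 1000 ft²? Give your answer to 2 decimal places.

2.23 lb monoammonium phosphate, 24.05 lb product B

With a, b = lb per 1000 ft² of monoammonium phosphate and product B:
N: 0.11·a + 0.11·b = 2.89
P₂O₅: 0.52·a + 0.05·b = 2.36
From row1: a = (2.89 − 0.11·b) / 0.11.
Into row2: 0.52·(2.89 − 0.11·b)/0.11 + 0.05·b = 2.36 → b = 24.0464, a = 2.22631.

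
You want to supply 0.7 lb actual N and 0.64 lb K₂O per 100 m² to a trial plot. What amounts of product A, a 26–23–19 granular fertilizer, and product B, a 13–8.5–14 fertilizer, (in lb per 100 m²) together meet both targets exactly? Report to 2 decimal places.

1.26 lb product A, 2.85 lb product B

Let a = lb of product A, b = lb of product B (per 100 m²).
N: 0.26·a + 0.13·b = 0.7
K₂O: 0.19·a + 0.14·b = 0.64
Solving simultaneously: a = 1.26496, b = 2.8547.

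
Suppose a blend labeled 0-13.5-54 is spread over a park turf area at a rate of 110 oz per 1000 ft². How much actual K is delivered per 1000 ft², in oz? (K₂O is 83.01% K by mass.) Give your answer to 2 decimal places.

K₂O per 1000 ft² = 110 × 54% = 59.4 oz.
Elemental K = 59.4 × 0.8301 = 49.3079 oz per 1000 ft².

49.31 oz K per thousand sq ft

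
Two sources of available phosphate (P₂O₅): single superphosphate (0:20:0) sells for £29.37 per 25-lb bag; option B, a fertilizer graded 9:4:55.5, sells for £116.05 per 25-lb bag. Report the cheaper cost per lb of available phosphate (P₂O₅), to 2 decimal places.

single superphosphate: P₂O₅ per bag = 25 × 20% = 5 lb; cost = 29.37 / 5 = £5.8740/lb P₂O₅.
option B: P₂O₅ per bag = 25 × 4% = 1 lb; cost = 116.05 / 1 = £116.0500/lb P₂O₅.
single superphosphate is cheaper.

£5.87 per lb P₂O₅ (single superphosphate)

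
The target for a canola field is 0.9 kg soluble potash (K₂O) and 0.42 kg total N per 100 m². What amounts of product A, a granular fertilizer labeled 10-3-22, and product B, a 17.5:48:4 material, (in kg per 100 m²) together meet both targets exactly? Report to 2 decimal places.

4.08 kg product A, 0.07 kg product B

Per-100 m² balance (a = product A, b = product B):
K₂O: 0.22·a + 0.04·b = 0.9
N: 0.1·a + 0.175·b = 0.42
From row1: a = (0.9 − 0.04·b) / 0.22.
Into row2: 0.1·(0.9 − 0.04·b)/0.22 + 0.175·b = 0.42 → b = 0.0695652, a = 4.07826.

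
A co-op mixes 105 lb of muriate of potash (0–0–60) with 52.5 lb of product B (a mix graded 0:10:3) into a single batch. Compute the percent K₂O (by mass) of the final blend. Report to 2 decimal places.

Total mass = 105 + 52.5 = 157.5 lb.
K₂O mass = 60%×105 + 3%×52.5 = 64.575 lb.
% K₂O = 64.575 / 157.5 = 41%.

41.00% K₂O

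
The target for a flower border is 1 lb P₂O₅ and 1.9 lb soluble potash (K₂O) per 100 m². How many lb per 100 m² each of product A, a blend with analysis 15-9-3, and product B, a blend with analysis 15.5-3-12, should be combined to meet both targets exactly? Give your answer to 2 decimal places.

6.36 lb product A, 14.24 lb product B

With a, b = lb per 100 m² of product A and product B:
P₂O₅: 0.09·a + 0.03·b = 1
K₂O: 0.03·a + 0.12·b = 1.9
From row1: a = (1 − 0.03·b) / 0.09.
Into row2: 0.03·(1 − 0.03·b)/0.09 + 0.12·b = 1.9 → b = 14.2424, a = 6.36364.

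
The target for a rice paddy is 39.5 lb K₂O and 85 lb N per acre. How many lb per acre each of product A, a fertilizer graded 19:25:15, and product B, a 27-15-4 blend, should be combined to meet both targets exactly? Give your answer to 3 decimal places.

Let a = lb of product A, b = lb of product B (per acre).
K₂O: 0.15·a + 0.04·b = 39.5
N: 0.19·a + 0.27·b = 85
From row1: a = (39.5 − 0.04·b) / 0.15.
Into row2: 0.19·(39.5 − 0.04·b)/0.15 + 0.27·b = 85 → b = 159.42249, a = 220.8207.

220.821 lb product A, 159.422 lb product B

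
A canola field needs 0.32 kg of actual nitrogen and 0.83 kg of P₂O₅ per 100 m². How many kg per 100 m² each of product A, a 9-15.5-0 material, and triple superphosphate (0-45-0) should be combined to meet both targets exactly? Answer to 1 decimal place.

With a, b = kg per 100 m² of product A and triple superphosphate:
N: 0.09·a + 0·b = 0.32
P₂O₅: 0.155·a + 0.45·b = 0.83
Solving simultaneously: a = 3.55556, b = 0.619753.

3.6 kg product A, 0.6 kg triple superphosphate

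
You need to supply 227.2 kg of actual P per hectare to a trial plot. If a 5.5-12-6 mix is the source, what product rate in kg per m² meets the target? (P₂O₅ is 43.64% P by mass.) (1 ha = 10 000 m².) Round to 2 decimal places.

As P₂O₅: 227.2 / 0.4364 = 520.623 kg per hectare.
Product per hectare = 520.623 / 12% = 4338.53 kg.
Convert to per m²: 4338.53 × 0.0001 = 0.433853 kg.

0.43 kg of product per sq m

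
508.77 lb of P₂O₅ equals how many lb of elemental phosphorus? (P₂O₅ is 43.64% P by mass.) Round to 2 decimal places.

P = 508.77 × 0.4364 = 222.027 lb.

222.03 lb P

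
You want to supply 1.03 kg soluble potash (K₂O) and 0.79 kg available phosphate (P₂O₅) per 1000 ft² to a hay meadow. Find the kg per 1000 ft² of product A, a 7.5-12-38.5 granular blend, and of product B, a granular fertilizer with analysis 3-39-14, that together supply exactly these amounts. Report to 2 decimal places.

With a, b = kg per 1000 ft² of product A and product B:
K₂O: 0.385·a + 0.14·b = 1.03
P₂O₅: 0.12·a + 0.39·b = 0.79
Solving simultaneously: a = 2.18298, b = 1.35396.

2.18 kg product A, 1.35 kg product B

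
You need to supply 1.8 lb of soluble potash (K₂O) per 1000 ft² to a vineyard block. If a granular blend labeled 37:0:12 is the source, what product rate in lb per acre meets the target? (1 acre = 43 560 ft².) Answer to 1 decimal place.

Product per 1000 ft² = 1.8 / 12% = 15 lb.
Convert to per acre: 15 × 43.56 = 653.4 lb.

653.4 lb of product per acre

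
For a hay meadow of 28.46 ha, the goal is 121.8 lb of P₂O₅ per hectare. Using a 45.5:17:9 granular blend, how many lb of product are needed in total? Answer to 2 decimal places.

20390.75 lb

Product per hectare = 121.8 / 17% = 716.471 lb.
Total product = 716.471 × 28.46 = 20390.753 lb.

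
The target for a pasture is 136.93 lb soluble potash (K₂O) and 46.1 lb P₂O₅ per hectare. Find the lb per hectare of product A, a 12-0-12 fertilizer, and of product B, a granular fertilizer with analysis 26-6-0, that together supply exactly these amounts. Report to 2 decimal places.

1141.08 lb product A, 768.33 lb product B

Let a = lb of product A, b = lb of product B (per hectare).
K₂O: 0.12·a + 0·b = 136.93
P₂O₅: 0·a + 0.06·b = 46.1
Solving simultaneously: a = 1141.083, b = 768.333.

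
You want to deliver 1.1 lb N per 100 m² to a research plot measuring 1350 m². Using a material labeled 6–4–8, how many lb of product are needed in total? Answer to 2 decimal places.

Product per 100 m² = 1.1 / 6% = 18.3333 lb.
Total product = 18.3333 × 1350 / 100 = 247.5 lb.

247.50 lb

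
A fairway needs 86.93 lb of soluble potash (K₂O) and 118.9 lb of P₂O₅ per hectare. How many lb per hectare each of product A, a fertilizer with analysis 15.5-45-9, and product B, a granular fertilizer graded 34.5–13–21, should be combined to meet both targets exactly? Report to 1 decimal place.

Let a = lb of product A, b = lb of product B (per hectare).
K₂O: 0.09·a + 0.21·b = 86.93
P₂O₅: 0.45·a + 0.13·b = 118.9
Eliminate a: (row1) − 0.09/0.45·(row2) → 0.184·b = 63.15, so b = 343.207.
Back-substitute: a = (86.93 − 0.21·343.207) / 0.09 = 165.074.

165.1 lb product A, 343.2 lb product B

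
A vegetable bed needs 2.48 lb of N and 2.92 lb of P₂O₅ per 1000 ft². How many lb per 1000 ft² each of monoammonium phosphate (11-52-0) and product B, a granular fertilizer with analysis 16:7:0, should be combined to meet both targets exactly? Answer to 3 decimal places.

Let a = lb of monoammonium phosphate, b = lb of product B (per 1000 ft²).
N: 0.11·a + 0.16·b = 2.48
P₂O₅: 0.52·a + 0.07·b = 2.92
Eliminate a: (row1) − 0.11/0.52·(row2) → 0.145192·b = 1.86231, so b = 12.82649.
Back-substitute: a = (2.48 − 0.16·12.82649) / 0.11 = 3.88874.

3.889 lb monoammonium phosphate, 12.826 lb product B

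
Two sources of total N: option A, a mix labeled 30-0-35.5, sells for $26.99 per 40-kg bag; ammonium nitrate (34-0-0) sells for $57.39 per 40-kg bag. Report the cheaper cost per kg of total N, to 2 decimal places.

option A: N per bag = 40 × 30% = 12 kg; cost = 26.99 / 12 = $2.2492/kg N.
ammonium nitrate: N per bag = 40 × 34% = 13.6 kg; cost = 57.39 / 13.6 = $4.2199/kg N.
option A is cheaper.

$2.25 per kg N (option A)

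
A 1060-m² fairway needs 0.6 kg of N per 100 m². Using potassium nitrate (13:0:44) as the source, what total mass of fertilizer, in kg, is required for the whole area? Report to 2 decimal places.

48.92 kg

Product per 100 m² = 0.6 / 13% = 4.61538 kg.
Total product = 4.61538 × 1060 / 100 = 48.9231 kg.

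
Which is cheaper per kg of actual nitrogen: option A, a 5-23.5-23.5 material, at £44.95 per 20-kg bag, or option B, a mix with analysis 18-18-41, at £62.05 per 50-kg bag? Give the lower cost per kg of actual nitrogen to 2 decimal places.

£6.89 per kg N (option B)

option A: N per bag = 20 × 5% = 1 kg; cost = 44.95 / 1 = £44.9500/kg N.
option B: N per bag = 50 × 18% = 9 kg; cost = 62.05 / 9 = £6.8944/kg N.
option B is cheaper.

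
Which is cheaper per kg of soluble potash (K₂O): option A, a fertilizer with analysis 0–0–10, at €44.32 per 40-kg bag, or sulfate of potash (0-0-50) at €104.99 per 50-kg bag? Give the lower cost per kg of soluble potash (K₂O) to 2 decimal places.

€4.20 per kg K₂O (sulfate of potash)

option A: K₂O per bag = 40 × 10% = 4 kg; cost = 44.32 / 4 = €11.0800/kg K₂O.
sulfate of potash: K₂O per bag = 50 × 50% = 25 kg; cost = 104.99 / 25 = €4.1996/kg K₂O.
sulfate of potash is cheaper.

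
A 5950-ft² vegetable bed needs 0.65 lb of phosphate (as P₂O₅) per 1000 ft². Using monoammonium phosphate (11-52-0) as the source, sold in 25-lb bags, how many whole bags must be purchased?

Product per 1000 ft² = 0.65 / 52% = 1.25 lb.
Total product = 1.25 × 5950 / 1000 = 7.4375 lb.
Bags = ⌈7.4375 / 25⌉ = 1.

1 bags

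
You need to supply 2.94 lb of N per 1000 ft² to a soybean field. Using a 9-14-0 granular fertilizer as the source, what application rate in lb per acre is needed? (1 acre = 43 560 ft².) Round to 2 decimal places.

1422.96 lb of product per acre

Product per 1000 ft² = 2.94 / 9% = 32.6667 lb.
Convert to per acre: 32.6667 × 43.56 = 1422.96 lb.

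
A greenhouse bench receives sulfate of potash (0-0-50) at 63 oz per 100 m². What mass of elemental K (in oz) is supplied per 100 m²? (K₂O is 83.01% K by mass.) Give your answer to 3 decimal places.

26.148 oz K per hundred sq m

K₂O per 100 m² = 63 × 50% = 31.5 oz.
Elemental K = 31.5 × 0.8301 = 26.1481 oz per 100 m².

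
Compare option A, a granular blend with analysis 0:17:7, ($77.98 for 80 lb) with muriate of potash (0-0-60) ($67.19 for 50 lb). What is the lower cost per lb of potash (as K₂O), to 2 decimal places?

option A: K₂O per bag = 80 × 7% = 5.6 lb; cost = 77.98 / 5.6 = $13.9250/lb K₂O.
muriate of potash: K₂O per bag = 50 × 60% = 30 lb; cost = 67.19 / 30 = $2.2397/lb K₂O.
muriate of potash is cheaper.

$2.24 per lb K₂O (muriate of potash)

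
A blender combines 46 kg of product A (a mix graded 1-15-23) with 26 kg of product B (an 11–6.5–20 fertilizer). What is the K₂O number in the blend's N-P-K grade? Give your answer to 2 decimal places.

Total mass = 46 + 26 = 72 kg.
K₂O mass = 23%×46 + 20%×26 = 15.78 kg.
% K₂O = 15.78 / 72 = 21.9167%.

21.92% K₂O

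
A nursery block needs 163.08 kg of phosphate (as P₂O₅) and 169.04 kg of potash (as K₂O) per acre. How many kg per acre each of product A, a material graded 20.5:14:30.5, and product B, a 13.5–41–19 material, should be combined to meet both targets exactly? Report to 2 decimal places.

389.25 kg product A, 264.84 kg product B

With a, b = kg per acre of product A and product B:
P₂O₅: 0.14·a + 0.41·b = 163.08
K₂O: 0.305·a + 0.19·b = 169.04
Solving simultaneously: a = 389.245, b = 264.843.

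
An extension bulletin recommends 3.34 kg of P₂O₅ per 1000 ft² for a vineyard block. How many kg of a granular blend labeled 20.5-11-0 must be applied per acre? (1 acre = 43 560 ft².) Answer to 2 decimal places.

Product per 1000 ft² = 3.34 / 11% = 30.3636 kg.
Convert to per acre: 30.3636 × 43.56 = 1322.64 kg.

1322.64 kg of product per acre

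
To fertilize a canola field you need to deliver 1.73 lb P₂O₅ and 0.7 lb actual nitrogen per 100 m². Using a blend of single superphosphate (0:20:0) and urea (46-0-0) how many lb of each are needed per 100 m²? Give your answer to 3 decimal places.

Let a = lb of single superphosphate, b = lb of urea (per 100 m²).
P₂O₅: 0.2·a + 0·b = 1.73
N: 0·a + 0.46·b = 0.7
Solving simultaneously: a = 8.65, b = 1.52174.

8.650 lb single superphosphate, 1.522 lb urea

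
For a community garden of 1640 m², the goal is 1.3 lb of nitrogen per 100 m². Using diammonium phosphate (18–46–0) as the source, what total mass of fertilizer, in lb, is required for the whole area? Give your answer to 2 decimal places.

118.44 lb

Product per 100 m² = 1.3 / 18% = 7.22222 lb.
Total product = 7.22222 × 1640 / 100 = 118.444 lb.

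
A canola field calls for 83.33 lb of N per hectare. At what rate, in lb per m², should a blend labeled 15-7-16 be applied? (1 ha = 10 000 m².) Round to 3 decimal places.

0.056 lb of product per sq m

Product per hectare = 83.33 / 15% = 555.533 lb.
Convert to per m²: 555.533 × 0.0001 = 0.0555533 lb.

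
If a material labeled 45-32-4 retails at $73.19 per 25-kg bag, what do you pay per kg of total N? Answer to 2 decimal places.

$6.51 per kg N

N in bag = 25 × 45% = 11.25 kg.
Cost per kg N = $73.19 / 11.25 = $6.5058.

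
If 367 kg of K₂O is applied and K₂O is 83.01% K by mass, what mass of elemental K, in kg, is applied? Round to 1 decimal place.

K = 367 × 0.8301 = 304.647 kg.

304.6 kg K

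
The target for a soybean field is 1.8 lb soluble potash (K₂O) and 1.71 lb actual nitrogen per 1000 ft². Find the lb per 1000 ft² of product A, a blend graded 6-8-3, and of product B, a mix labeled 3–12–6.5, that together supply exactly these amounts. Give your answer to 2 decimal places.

Let a = lb of product A, b = lb of product B (per 1000 ft²).
K₂O: 0.03·a + 0.065·b = 1.8
N: 0.06·a + 0.03·b = 1.71
Eliminate b: (row1) − 0.065/0.03·(row2) → -0.1·a = -1.905, so a = 19.05.
Then b = (1.71 − 0.06·19.05) / 0.03 = 18.9.

19.05 lb product A, 18.90 lb product B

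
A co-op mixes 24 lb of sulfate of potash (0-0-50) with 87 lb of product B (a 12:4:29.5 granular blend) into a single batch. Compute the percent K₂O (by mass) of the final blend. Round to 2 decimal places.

Total mass = 24 + 87 = 111 lb.
K₂O mass = 50%×24 + 29.5%×87 = 37.665 lb.
% K₂O = 37.665 / 111 = 33.9324%.

33.93% K₂O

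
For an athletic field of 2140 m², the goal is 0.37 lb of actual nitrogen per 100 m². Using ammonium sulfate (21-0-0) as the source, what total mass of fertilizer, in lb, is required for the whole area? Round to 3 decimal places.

37.705 lb

Product per 100 m² = 0.37 / 21% = 1.7619 lb.
Total product = 1.7619 × 2140 / 100 = 37.7048 lb.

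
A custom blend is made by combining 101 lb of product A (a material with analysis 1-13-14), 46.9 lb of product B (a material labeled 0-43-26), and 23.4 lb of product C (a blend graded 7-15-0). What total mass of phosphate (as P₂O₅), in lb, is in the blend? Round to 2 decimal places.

36.81 lb P₂O₅

P₂O₅ mass = 13%×101 + 43%×46.9 + 15%×23.4 = 36.807 lb.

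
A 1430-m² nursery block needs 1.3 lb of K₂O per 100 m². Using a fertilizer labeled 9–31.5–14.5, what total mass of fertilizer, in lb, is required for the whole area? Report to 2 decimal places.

128.21 lb

Product per 100 m² = 1.3 / 14.5% = 8.96552 lb.
Total product = 8.96552 × 1430 / 100 = 128.207 lb.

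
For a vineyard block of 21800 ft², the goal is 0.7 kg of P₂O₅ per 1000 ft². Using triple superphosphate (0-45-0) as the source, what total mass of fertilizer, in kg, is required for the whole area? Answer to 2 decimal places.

Product per 1000 ft² = 0.7 / 45% = 1.55556 kg.
Total product = 1.55556 × 21800 / 1000 = 33.9111 kg.

33.91 kg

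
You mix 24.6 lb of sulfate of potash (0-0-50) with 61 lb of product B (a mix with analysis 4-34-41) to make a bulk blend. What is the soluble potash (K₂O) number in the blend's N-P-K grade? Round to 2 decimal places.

43.59% K₂O

Total mass = 24.6 + 61 = 85.6 lb.
K₂O mass = 50%×24.6 + 41%×61 = 37.31 lb.
% K₂O = 37.31 / 85.6 = 43.5864%.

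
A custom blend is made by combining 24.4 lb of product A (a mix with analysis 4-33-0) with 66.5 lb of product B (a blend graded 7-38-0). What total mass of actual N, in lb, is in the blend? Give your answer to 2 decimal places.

5.63 lb N

N mass = 4%×24.4 + 7%×66.5 = 5.631 lb.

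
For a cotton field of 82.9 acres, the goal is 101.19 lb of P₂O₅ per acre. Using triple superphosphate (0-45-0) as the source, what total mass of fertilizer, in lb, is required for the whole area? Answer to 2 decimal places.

18641.45 lb

Product per acre = 101.19 / 45% = 224.867 lb.
Total product = 224.867 × 82.9 = 18641.447 lb.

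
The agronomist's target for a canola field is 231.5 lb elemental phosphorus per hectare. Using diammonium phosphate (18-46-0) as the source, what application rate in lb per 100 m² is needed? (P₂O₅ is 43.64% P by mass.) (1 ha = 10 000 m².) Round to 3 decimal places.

As P₂O₅: 231.5 / 0.4364 = 530.477 lb per hectare.
Product per hectare = 530.477 / 46% = 1153.21 lb.
Convert to per 100 m²: 1153.21 × 0.01 = 11.5321 lb.

11.532 lb of product per hundred sq m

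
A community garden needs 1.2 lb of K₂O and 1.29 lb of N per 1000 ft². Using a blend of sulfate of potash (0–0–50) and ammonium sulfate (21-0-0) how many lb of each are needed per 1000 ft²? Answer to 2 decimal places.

Let a = lb of sulfate of potash, b = lb of ammonium sulfate (per 1000 ft²).
K₂O: 0.5·a + 0·b = 1.2
N: 0·a + 0.21·b = 1.29
Solving simultaneously: a = 2.4, b = 6.14286.

2.40 lb sulfate of potash, 6.14 lb ammonium sulfate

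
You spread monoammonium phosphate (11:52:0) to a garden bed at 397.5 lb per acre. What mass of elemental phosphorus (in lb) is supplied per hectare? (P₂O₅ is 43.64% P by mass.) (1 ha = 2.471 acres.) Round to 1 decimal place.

P₂O₅ per acre = 397.5 × 52% = 206.7 lb.
Elemental P = 206.7 × 0.4364 = 90.2039 lb per acre.
Convert to per hectare: 90.2039 × 2.471 = 222.894 lb.

222.9 lb P per hectare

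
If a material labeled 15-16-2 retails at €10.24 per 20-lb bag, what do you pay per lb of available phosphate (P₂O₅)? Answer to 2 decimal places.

€3.20 per lb P₂O₅

P₂O₅ in bag = 20 × 16% = 3.2 lb.
Cost per lb P₂O₅ = €10.24 / 3.2 = €3.2000.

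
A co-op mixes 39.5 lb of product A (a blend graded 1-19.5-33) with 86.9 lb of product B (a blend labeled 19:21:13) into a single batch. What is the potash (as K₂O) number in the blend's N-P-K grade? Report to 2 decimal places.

Total mass = 39.5 + 86.9 = 126.4 lb.
K₂O mass = 33%×39.5 + 13%×86.9 = 24.332 lb.
% K₂O = 24.332 / 126.4 = 19.25%.

19.25% K₂O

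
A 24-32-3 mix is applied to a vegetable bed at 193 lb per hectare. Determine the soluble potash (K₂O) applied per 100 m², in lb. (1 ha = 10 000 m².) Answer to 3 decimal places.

0.058 lb K₂O per hundred sq m

K₂O per hectare = 193 × 3% = 5.79 lb.
Convert to per 100 m²: 5.79 × 0.01 = 0.0579 lb.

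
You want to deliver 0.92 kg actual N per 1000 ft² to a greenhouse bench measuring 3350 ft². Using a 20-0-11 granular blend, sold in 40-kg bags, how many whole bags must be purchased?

1 bags

Product per 1000 ft² = 0.92 / 20% = 4.6 kg.
Total product = 4.6 × 3350 / 1000 = 15.41 kg.
Bags = ⌈15.41 / 40⌉ = 1.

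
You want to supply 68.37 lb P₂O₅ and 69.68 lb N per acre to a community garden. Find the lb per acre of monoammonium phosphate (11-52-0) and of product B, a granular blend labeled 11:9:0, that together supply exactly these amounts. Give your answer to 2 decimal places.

26.42 lb monoammonium phosphate, 607.04 lb product B

With a, b = lb per acre of monoammonium phosphate and product B:
P₂O₅: 0.52·a + 0.09·b = 68.37
N: 0.11·a + 0.11·b = 69.68
From row1: a = (68.37 − 0.09·b) / 0.52.
Into row2: 0.11·(68.37 − 0.09·b)/0.52 + 0.11·b = 69.68 → b = 607.038, a = 26.4165.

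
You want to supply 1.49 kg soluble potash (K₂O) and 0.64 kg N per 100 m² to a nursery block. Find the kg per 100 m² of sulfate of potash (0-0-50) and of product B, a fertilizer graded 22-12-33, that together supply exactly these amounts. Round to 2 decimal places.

Let a = kg of sulfate of potash, b = kg of product B (per 100 m²).
K₂O: 0.5·a + 0.33·b = 1.49
N: 0·a + 0.22·b = 0.64
Solving simultaneously: a = 1.06, b = 2.90909.

1.06 kg sulfate of potash, 2.91 kg product B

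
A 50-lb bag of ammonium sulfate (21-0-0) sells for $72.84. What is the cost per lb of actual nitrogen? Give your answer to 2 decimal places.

N in bag = 50 × 21% = 10.5 lb.
Cost per lb N = $72.84 / 10.5 = $6.9371.

$6.94 per lb N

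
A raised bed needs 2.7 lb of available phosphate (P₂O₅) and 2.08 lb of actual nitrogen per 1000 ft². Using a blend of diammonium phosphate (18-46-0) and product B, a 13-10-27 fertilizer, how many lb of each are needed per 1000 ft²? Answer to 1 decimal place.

With a, b = lb per 1000 ft² of diammonium phosphate and product B:
P₂O₅: 0.46·a + 0.1·b = 2.7
N: 0.18·a + 0.13·b = 2.08
Eliminate b: (row1) − 0.1/0.13·(row2) → 0.321538·a = 1.1, so a = 3.42105.
Then b = (2.08 − 0.18·3.42105) / 0.13 = 11.2632.

3.4 lb diammonium phosphate, 11.3 lb product B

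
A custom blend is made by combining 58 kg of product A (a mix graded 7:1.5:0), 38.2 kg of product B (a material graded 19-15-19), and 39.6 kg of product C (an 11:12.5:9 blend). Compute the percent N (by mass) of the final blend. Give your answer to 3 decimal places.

11.542% N

Total mass = 58 + 38.2 + 39.6 = 135.8 kg.
N mass = 7%×58 + 19%×38.2 + 11%×39.6 = 15.674 kg.
% N = 15.674 / 135.8 = 11.54197%.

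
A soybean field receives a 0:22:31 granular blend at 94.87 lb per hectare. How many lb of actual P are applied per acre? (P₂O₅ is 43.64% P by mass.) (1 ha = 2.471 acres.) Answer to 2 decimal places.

P₂O₅ per hectare = 94.87 × 22% = 20.8714 lb.
Elemental P = 20.8714 × 0.4364 = 9.10828 lb per hectare.
Convert to per acre: 9.10828 × 0.404694 = 3.68607 lb.

3.69 lb P per acre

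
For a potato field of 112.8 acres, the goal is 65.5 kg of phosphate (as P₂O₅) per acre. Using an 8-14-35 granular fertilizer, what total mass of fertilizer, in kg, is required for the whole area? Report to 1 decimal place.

52774.3 kg

Product per acre = 65.5 / 14% = 467.857 kg.
Total product = 467.857 × 112.8 = 52774.29 kg.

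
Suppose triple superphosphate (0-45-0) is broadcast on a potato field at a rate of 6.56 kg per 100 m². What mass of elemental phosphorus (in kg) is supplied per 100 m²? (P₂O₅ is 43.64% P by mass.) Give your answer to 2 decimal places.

1.29 kg P per hundred sq m

P₂O₅ per 100 m² = 6.56 × 45% = 2.952 kg.
Elemental P = 2.952 × 0.4364 = 1.28825 kg per 100 m².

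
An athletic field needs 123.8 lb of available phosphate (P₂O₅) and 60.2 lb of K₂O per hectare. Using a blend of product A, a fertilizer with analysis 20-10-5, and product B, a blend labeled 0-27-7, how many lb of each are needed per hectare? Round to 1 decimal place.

1167.4 lb product A, 26.2 lb product B

Let a = lb of product A, b = lb of product B (per hectare).
P₂O₅: 0.1·a + 0.27·b = 123.8
K₂O: 0.05·a + 0.07·b = 60.2
Eliminate a: (row1) − 0.1/0.05·(row2) → 0.13·b = 3.4, so b = 26.1538.
Back-substitute: a = (123.8 − 0.27·26.1538) / 0.1 = 1167.38.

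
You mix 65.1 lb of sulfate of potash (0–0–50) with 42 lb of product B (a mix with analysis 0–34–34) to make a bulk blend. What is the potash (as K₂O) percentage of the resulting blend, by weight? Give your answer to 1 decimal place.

Total mass = 65.1 + 42 = 107.1 lb.
K₂O mass = 50%×65.1 + 34%×42 = 46.83 lb.
% K₂O = 46.83 / 107.1 = 43.7255%.

43.7% K₂O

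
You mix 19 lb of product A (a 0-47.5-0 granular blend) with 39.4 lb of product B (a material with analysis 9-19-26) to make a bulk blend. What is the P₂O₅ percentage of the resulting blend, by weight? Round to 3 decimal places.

Total mass = 19 + 39.4 = 58.4 lb.
P₂O₅ mass = 47.5%×19 + 19%×39.4 = 16.511 lb.
% P₂O₅ = 16.511 / 58.4 = 28.2723%.

28.272% P₂O₅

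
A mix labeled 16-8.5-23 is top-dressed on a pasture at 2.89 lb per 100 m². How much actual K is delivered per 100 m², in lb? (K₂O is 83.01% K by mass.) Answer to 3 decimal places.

K₂O per 100 m² = 2.89 × 23% = 0.6647 lb.
Elemental K = 0.6647 × 0.8301 = 0.551767 lb per 100 m².

0.552 lb K per hundred sq m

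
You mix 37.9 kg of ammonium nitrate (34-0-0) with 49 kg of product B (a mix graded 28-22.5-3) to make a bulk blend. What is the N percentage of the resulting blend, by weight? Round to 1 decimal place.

30.6% N

Total mass = 37.9 + 49 = 86.9 kg.
N mass = 34%×37.9 + 28%×49 = 26.606 kg.
% N = 26.606 / 86.9 = 30.6168%.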